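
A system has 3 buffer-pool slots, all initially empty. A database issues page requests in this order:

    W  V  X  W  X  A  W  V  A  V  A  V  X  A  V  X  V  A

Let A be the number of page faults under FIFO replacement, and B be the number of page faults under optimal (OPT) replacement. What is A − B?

Under FIFO: F F F . . F F F . . . . F F . . . . → 8 faults.
Under OPT: F F F . . F . . . . . . F . . . . . → 5 faults.
A − B = 8 − 5 = 3.

3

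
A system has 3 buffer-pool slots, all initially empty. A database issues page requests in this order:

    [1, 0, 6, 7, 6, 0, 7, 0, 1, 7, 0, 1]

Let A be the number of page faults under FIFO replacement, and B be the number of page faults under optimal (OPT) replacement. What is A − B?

1

Under FIFO: F F F F . . . . F . F . → 6 faults.
Under OPT: F F F F . . . . F . . . → 5 faults.
A − B = 6 − 5 = 1.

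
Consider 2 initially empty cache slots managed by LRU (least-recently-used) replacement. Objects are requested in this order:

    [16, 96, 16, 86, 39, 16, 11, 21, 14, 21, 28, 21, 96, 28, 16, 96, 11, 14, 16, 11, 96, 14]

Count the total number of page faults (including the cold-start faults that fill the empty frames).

19

16 -> miss, frames (16)
96 -> miss, frames (16 96)
16 -> hit
86 -> miss, evict 96, frames (16 86)
39 -> miss, evict 16, frames (86 39)
16 -> miss, evict 86, frames (39 16)
11 -> miss, evict 39, frames (16 11)
21 -> miss, evict 16, frames (11 21)
14 -> miss, evict 11, frames (21 14)
21 -> hit
28 -> miss, evict 14, frames (21 28)
21 -> hit
96 -> miss, evict 28, frames (21 96)
28 -> miss, evict 21, frames (96 28)
16 -> miss, evict 96, frames (28 16)
96 -> miss, evict 28, frames (16 96)
11 -> miss, evict 16, frames (96 11)
14 -> miss, evict 96, frames (11 14)
16 -> miss, evict 11, frames (14 16)
11 -> miss, evict 14, frames (16 11)
96 -> miss, evict 16, frames (11 96)
14 -> miss, evict 11, frames (96 14)
Page faults: 19.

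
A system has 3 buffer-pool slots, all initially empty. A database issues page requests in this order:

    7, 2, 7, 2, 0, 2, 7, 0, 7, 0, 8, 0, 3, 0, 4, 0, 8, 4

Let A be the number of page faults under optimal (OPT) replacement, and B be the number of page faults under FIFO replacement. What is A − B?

-2

Under OPT: F F . . F . . . . . F . F . F . . . → 6 faults.
Under FIFO: F F . . F . . . . . F . F . F F F . → 8 faults.
A − B = 6 − 8 = -2.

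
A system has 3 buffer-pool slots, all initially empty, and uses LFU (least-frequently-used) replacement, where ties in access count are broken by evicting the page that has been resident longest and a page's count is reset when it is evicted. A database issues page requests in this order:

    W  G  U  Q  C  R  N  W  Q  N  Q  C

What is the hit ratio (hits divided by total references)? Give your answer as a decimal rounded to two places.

W: miss, frames [W]
G: miss, frames [W, G]
U: miss, frames [W, G, U]
Q: miss, evict W, frames [G, U, Q]
C: miss, evict G, frames [U, Q, C]
R: miss, evict U, frames [Q, C, R]
N: miss, evict Q, frames [C, R, N]
W: miss, evict C, frames [R, N, W]
Q: miss, evict R, frames [N, W, Q]
N: hit
Q: hit
C: miss, evict W, frames [N, Q, C]
Hits: 2 of 12 references → 2/12 = 0.1667.

0.17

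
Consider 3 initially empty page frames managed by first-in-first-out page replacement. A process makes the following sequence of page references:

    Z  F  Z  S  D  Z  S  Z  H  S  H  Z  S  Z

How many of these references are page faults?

7

Z: miss, frames [Z]
F: miss, frames [Z, F]
Z: hit
S: miss, frames [Z, F, S]
D: miss, evict Z, frames [F, S, D]
Z: miss, evict F, frames [S, D, Z]
S: hit
Z: hit
H: miss, evict S, frames [D, Z, H]
S: miss, evict D, frames [Z, H, S]
H: hit
Z: hit
S: hit
Z: hit
Page faults: 7.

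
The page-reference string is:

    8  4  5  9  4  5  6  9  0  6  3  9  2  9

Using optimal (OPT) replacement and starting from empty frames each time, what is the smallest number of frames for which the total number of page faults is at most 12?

f=1: 14 faults
f=2: 10 faults
f=3: 8 faults
f=4: 8 faults
f=5: 8 faults
f=6: 8 faults
f=7: 8 faults
f=8: 8 faults
Smallest f with faults ≤ 12 is 2.

2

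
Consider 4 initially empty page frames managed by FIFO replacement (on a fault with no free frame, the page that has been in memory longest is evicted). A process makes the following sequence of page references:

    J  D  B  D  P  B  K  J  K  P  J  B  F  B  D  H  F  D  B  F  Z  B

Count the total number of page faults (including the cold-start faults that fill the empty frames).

11

J: fault, frames [J]
D: fault, frames [J, D]
B: fault, frames [J, D, B]
D: hit
P: fault, frames [J, D, B, P]
B: hit
K: fault, evict J, frames [D, B, P, K]
J: fault, evict D, frames [B, P, K, J]
K: hit
P: hit
J: hit
B: hit
F: fault, evict B, frames [P, K, J, F]
B: fault, evict P, frames [K, J, F, B]
D: fault, evict K, frames [J, F, B, D]
H: fault, evict J, frames [F, B, D, H]
F: hit
D: hit
B: hit
F: hit
Z: fault, evict F, frames [B, D, H, Z]
B: hit
Page faults: 11.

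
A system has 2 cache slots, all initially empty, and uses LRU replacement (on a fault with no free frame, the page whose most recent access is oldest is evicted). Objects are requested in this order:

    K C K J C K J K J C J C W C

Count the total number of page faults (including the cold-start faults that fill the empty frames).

K → fault, frames {K}
C → fault, frames {K,C}
K → hit
J → fault, evict C, frames {K,J}
C → fault, evict K, frames {J,C}
K → fault, evict J, frames {C,K}
J → fault, evict C, frames {K,J}
K → hit
J → hit
C → fault, evict K, frames {J,C}
J → hit
C → hit
W → fault, evict J, frames {C,W}
C → hit
Page faults: 8.

8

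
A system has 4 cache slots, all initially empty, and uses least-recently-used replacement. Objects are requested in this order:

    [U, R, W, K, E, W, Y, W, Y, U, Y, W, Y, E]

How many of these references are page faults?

U: miss, frames (U)
R: miss, frames (U R)
W: miss, frames (U R W)
K: miss, frames (U R W K)
E: miss, evict U, frames (R W K E)
W: hit
Y: miss, evict R, frames (K E W Y)
W: hit
Y: hit
U: miss, evict K, frames (E W Y U)
Y: hit
W: hit
Y: hit
E: hit
Page faults: 7.

7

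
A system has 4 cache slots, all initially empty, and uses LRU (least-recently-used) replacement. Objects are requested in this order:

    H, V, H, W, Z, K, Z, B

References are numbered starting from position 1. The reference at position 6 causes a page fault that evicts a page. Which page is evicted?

pos 1: H: fault, frames (H)
pos 2: V: fault, frames (H V)
pos 3: H: hit
pos 4: W: fault, frames (V H W)
pos 5: Z: fault, frames (V H W Z)
pos 6: K: fault, evict V, frames (H W Z K)
At position 6, page V is evicted.

V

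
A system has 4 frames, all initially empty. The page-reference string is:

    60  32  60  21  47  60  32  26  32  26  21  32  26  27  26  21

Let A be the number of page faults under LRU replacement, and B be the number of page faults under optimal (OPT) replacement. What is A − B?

1

Under LRU: F F . F F . . F . . F . . F . . → 7 faults.
Under OPT: F F . F F . . F . . . . . F . . → 6 faults.
A − B = 7 − 6 = 1.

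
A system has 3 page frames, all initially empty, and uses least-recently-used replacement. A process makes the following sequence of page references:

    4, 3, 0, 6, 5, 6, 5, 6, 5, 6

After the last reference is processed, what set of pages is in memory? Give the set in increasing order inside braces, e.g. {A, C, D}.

4 -> miss, frames (4)
3 -> miss, frames (4 3)
0 -> miss, frames (4 3 0)
6 -> miss, evict 4, frames (3 0 6)
5 -> miss, evict 3, frames (0 6 5)
6 -> hit
5 -> hit
6 -> hit
5 -> hit
6 -> hit

{0, 5, 6}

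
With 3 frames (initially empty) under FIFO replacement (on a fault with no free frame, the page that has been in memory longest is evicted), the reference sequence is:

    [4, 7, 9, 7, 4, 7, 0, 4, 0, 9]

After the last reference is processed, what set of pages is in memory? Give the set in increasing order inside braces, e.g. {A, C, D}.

{0, 4, 9}

4 → fault, frames (4)
7 → fault, frames (4 7)
9 → fault, frames (4 7 9)
7 → hit
4 → hit
7 → hit
0 → fault, evict 4, frames (7 9 0)
4 → fault, evict 7, frames (9 0 4)
0 → hit
9 → hit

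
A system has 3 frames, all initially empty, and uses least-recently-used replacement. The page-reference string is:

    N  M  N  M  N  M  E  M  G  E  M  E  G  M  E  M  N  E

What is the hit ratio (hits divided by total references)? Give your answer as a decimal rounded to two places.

N → fault, frames [N]
M → fault, frames [N, M]
N → hit
M → hit
N → hit
M → hit
E → fault, frames [N, M, E]
M → hit
G → fault, evict N, frames [E, M, G]
E → hit
M → hit
E → hit
G → hit
M → hit
E → hit
M → hit
N → fault, evict G, frames [E, M, N]
E → hit
Hits: 13 of 18 references → 13/18 = 0.7222.

0.72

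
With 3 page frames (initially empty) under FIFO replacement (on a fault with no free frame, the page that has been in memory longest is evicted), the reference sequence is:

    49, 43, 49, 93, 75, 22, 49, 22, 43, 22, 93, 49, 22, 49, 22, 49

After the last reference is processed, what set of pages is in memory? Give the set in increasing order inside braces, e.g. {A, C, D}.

49: miss, frames [49]
43: miss, frames [49, 43]
49: hit
93: miss, frames [49, 43, 93]
75: miss, evict 49, frames [43, 93, 75]
22: miss, evict 43, frames [93, 75, 22]
49: miss, evict 93, frames [75, 22, 49]
22: hit
43: miss, evict 75, frames [22, 49, 43]
22: hit
93: miss, evict 22, frames [49, 43, 93]
49: hit
22: miss, evict 49, frames [43, 93, 22]
49: miss, evict 43, frames [93, 22, 49]
22: hit
49: hit

{22, 49, 93}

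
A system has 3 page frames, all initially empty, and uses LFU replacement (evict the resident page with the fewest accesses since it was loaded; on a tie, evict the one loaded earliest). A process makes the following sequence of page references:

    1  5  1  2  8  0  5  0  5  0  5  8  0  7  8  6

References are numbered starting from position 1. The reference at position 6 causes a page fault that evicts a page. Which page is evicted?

2

pos 1: 1 -> miss, frames (1)
pos 2: 5 -> miss, frames (1 5)
pos 3: 1 -> hit
pos 4: 2 -> miss, frames (1 5 2)
pos 5: 8 -> miss, evict 5, frames (1 2 8)
pos 6: 0 -> miss, evict 2, frames (1 8 0)
At position 6, page 2 is evicted.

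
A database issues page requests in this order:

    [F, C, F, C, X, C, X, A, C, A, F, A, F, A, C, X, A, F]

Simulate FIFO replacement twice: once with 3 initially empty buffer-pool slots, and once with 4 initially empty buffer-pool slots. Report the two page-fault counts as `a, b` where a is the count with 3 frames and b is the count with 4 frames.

9, 4

3 frames: F F . . F . . F . . F . . . F F F F → 9 faults.
4 frames: F F . . F . . F . . . . . . . . . . → 4 faults.
4 < 9: adding a frame reduced faults, as is typical.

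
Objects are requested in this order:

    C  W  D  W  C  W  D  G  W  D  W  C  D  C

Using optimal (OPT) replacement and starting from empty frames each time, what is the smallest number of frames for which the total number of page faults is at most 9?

f=1: 14 faults
f=2: 8 faults
f=3: 5 faults
f=4: 4 faults
Smallest f with faults ≤ 9 is 2.

2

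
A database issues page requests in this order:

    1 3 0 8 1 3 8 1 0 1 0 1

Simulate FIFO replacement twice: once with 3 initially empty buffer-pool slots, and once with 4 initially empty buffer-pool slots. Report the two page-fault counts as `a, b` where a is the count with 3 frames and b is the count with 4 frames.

3 frames: F F F F F F . . F . . . → 7 faults.
4 frames: F F F F . . . . . . . . → 4 faults.
4 < 7: adding a frame reduced faults, as is typical.

7, 4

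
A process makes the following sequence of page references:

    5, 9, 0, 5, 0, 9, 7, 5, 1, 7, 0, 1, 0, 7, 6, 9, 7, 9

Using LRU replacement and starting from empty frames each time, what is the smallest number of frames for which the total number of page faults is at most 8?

4

f=1: 18 faults
f=2: 15 faults
f=3: 9 faults
f=4: 8 faults
f=5: 7 faults
f=6: 6 faults
Smallest f with faults ≤ 8 is 4.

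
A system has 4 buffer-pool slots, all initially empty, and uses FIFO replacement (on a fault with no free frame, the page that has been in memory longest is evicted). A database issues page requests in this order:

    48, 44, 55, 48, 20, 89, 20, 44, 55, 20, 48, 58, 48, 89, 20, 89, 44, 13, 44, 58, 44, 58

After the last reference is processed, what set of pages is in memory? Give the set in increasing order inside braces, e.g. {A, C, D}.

{13, 44, 48, 58}

48 -> fault, frames [48]
44 -> fault, frames [48, 44]
55 -> fault, frames [48, 44, 55]
48 -> hit
20 -> fault, frames [48, 44, 55, 20]
89 -> fault, evict 48, frames [44, 55, 20, 89]
20 -> hit
44 -> hit
55 -> hit
20 -> hit
48 -> fault, evict 44, frames [55, 20, 89, 48]
58 -> fault, evict 55, frames [20, 89, 48, 58]
48 -> hit
89 -> hit
20 -> hit
89 -> hit
44 -> fault, evict 20, frames [89, 48, 58, 44]
13 -> fault, evict 89, frames [48, 58, 44, 13]
44 -> hit
58 -> hit
44 -> hit
58 -> hit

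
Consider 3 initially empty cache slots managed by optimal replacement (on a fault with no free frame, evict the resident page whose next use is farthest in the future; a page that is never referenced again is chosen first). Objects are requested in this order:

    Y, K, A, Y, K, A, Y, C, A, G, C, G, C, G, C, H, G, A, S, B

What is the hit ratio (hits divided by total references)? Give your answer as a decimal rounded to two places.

Y -> fault, frames (Y)
K -> fault, frames (Y K)
A -> fault, frames (Y K A)
Y -> hit
K -> hit
A -> hit
Y -> hit
C -> fault, evict K, frames (Y A C)
A -> hit
G -> fault, evict Y, frames (A C G)
C -> hit
G -> hit
C -> hit
G -> hit
C -> hit
H -> fault, evict C, frames (A G H)
G -> hit
A -> hit
S -> fault, evict H, frames (A G S)
B -> fault, evict S, frames (A G B)
Hits: 12 of 20 references → 12/20 = 0.6000.

0.60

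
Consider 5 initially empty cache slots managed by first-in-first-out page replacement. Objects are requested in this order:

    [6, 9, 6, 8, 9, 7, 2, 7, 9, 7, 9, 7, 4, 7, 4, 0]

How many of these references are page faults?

6: fault, frames [6]
9: fault, frames [6, 9]
6: hit
8: fault, frames [6, 9, 8]
9: hit
7: fault, frames [6, 9, 8, 7]
2: fault, frames [6, 9, 8, 7, 2]
7: hit
9: hit
7: hit
9: hit
7: hit
4: fault, evict 6, frames [9, 8, 7, 2, 4]
7: hit
4: hit
0: fault, evict 9, frames [8, 7, 2, 4, 0]
Page faults: 7.

7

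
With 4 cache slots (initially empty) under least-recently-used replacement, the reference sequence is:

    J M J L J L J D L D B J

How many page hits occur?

J -> miss, frames {J}
M -> miss, frames {J,M}
J -> hit
L -> miss, frames {M,J,L}
J -> hit
L -> hit
J -> hit
D -> miss, frames {M,L,J,D}
L -> hit
D -> hit
B -> miss, evict M, frames {J,L,D,B}
J -> hit
Hits: 7.

7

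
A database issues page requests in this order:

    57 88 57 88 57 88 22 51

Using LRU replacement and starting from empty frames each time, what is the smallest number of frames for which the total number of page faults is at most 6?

2

f=1: 8 faults
f=2: 4 faults
f=3: 4 faults
f=4: 4 faults
Smallest f with faults ≤ 6 is 2.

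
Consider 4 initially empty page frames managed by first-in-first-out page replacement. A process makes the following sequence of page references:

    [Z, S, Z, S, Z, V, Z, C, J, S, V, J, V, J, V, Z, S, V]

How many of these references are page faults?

Z → miss, frames [Z]
S → miss, frames [Z, S]
Z → hit
S → hit
Z → hit
V → miss, frames [Z, S, V]
Z → hit
C → miss, frames [Z, S, V, C]
J → miss, evict Z, frames [S, V, C, J]
S → hit
V → hit
J → hit
V → hit
J → hit
V → hit
Z → miss, evict S, frames [V, C, J, Z]
S → miss, evict V, frames [C, J, Z, S]
V → miss, evict C, frames [J, Z, S, V]
Page faults: 8.

8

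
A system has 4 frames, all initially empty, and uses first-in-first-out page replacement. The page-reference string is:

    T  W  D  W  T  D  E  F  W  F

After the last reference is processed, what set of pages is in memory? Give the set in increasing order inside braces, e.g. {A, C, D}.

T -> miss, frames {T}
W -> miss, frames {T,W}
D -> miss, frames {T,W,D}
W -> hit
T -> hit
D -> hit
E -> miss, frames {T,W,D,E}
F -> miss, evict T, frames {W,D,E,F}
W -> hit
F -> hit

{D, E, F, W}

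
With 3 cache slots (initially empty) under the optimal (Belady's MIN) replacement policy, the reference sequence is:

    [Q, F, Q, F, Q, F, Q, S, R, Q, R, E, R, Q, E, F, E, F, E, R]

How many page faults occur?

Q: fault, frames {Q}
F: fault, frames {Q,F}
Q: hit
F: hit
Q: hit
F: hit
Q: hit
S: fault, frames {Q,F,S}
R: fault, evict S, frames {Q,F,R}
Q: hit
R: hit
E: fault, evict F, frames {Q,R,E}
R: hit
Q: hit
E: hit
F: fault, evict Q, frames {R,E,F}
E: hit
F: hit
E: hit
R: hit
Page faults: 6.

6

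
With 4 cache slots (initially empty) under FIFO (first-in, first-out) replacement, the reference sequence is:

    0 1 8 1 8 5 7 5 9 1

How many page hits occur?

3

0 -> miss, frames [0]
1 -> miss, frames [0, 1]
8 -> miss, frames [0, 1, 8]
1 -> hit
8 -> hit
5 -> miss, frames [0, 1, 8, 5]
7 -> miss, evict 0, frames [1, 8, 5, 7]
5 -> hit
9 -> miss, evict 1, frames [8, 5, 7, 9]
1 -> miss, evict 8, frames [5, 7, 9, 1]
Hits: 3.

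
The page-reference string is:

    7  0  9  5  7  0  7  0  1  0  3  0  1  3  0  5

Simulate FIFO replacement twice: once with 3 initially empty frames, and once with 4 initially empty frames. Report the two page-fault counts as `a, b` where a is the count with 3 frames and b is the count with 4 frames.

3 frames: F F F F F F . . F . F . . . . F → 9 faults.
4 frames: F F F F . . . . F . F F . . . . → 7 faults.
7 < 9: adding a frame reduced faults, as is typical.

9, 7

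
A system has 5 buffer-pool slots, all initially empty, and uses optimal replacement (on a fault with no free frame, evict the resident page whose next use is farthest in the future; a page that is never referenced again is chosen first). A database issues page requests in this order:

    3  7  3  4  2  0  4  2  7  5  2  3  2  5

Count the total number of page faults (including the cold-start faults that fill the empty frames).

6

3: miss, frames (3)
7: miss, frames (3 7)
3: hit
4: miss, frames (3 7 4)
2: miss, frames (3 7 4 2)
0: miss, frames (3 7 4 2 0)
4: hit
2: hit
7: hit
5: miss, evict 0, frames (3 7 4 2 5)
2: hit
3: hit
2: hit
5: hit
Page faults: 6.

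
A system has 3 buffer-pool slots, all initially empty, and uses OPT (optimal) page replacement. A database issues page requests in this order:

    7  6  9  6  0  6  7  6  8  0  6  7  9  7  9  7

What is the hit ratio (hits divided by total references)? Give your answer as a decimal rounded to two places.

0.56

7 → miss, frames [7]
6 → miss, frames [7, 6]
9 → miss, frames [7, 6, 9]
6 → hit
0 → miss, evict 9, frames [7, 6, 0]
6 → hit
7 → hit
6 → hit
8 → miss, evict 7, frames [6, 0, 8]
0 → hit
6 → hit
7 → miss, evict 8, frames [6, 0, 7]
9 → miss, evict 0, frames [6, 7, 9]
7 → hit
9 → hit
7 → hit
Hits: 9 of 16 references → 9/16 = 0.5625.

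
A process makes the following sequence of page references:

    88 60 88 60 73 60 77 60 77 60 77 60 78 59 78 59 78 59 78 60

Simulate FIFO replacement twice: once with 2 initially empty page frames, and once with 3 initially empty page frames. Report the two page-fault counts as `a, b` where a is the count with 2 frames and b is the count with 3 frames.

2 frames: F F . . F . F F . . . . F F . . . . . F → 8 faults.
3 frames: F F . . F . F . . . . . F F . . . . . F → 7 faults.
7 < 8: adding a frame reduced faults, as is typical.

8, 7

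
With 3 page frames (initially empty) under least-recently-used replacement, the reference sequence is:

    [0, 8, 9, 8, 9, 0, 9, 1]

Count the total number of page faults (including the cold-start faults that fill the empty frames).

4

0: miss, frames [0]
8: miss, frames [0, 8]
9: miss, frames [0, 8, 9]
8: hit
9: hit
0: hit
9: hit
1: miss, evict 8, frames [0, 9, 1]
Page faults: 4.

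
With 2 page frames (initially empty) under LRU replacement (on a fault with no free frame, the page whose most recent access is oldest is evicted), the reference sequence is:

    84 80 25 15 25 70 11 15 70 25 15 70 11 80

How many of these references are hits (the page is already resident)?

84 → miss, frames [84]
80 → miss, frames [84, 80]
25 → miss, evict 84, frames [80, 25]
15 → miss, evict 80, frames [25, 15]
25 → hit
70 → miss, evict 15, frames [25, 70]
11 → miss, evict 25, frames [70, 11]
15 → miss, evict 70, frames [11, 15]
70 → miss, evict 11, frames [15, 70]
25 → miss, evict 15, frames [70, 25]
15 → miss, evict 70, frames [25, 15]
70 → miss, evict 25, frames [15, 70]
11 → miss, evict 15, frames [70, 11]
80 → miss, evict 70, frames [11, 80]
Hits: 1.

1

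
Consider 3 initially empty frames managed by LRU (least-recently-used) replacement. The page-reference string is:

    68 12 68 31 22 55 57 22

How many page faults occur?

68 → fault, frames [68]
12 → fault, frames [68, 12]
68 → hit
31 → fault, frames [12, 68, 31]
22 → fault, evict 12, frames [68, 31, 22]
55 → fault, evict 68, frames [31, 22, 55]
57 → fault, evict 31, frames [22, 55, 57]
22 → hit
Page faults: 6.

6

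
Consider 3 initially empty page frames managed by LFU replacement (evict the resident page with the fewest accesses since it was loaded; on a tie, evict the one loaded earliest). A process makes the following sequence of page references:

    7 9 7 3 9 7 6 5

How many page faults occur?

7 → fault, frames [7]
9 → fault, frames [7, 9]
7 → hit
3 → fault, frames [7, 9, 3]
9 → hit
7 → hit
6 → fault, evict 3, frames [7, 9, 6]
5 → fault, evict 6, frames [7, 9, 5]
Page faults: 5.

5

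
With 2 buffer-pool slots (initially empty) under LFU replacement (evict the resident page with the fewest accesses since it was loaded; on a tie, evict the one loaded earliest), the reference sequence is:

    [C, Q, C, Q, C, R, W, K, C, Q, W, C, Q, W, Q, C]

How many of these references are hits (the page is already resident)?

6

C: fault, frames {C}
Q: fault, frames {C,Q}
C: hit
Q: hit
C: hit
R: fault, evict Q, frames {C,R}
W: fault, evict R, frames {C,W}
K: fault, evict W, frames {C,K}
C: hit
Q: fault, evict K, frames {C,Q}
W: fault, evict Q, frames {C,W}
C: hit
Q: fault, evict W, frames {C,Q}
W: fault, evict Q, frames {C,W}
Q: fault, evict W, frames {C,Q}
C: hit
Hits: 6.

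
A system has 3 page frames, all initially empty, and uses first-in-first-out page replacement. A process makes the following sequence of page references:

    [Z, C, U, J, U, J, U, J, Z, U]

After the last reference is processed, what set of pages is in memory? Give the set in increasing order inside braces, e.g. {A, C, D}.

Z → miss, frames [Z]
C → miss, frames [Z, C]
U → miss, frames [Z, C, U]
J → miss, evict Z, frames [C, U, J]
U → hit
J → hit
U → hit
J → hit
Z → miss, evict C, frames [U, J, Z]
U → hit

{J, U, Z}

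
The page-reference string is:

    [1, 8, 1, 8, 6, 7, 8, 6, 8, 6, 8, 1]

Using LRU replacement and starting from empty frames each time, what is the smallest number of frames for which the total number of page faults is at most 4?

4

f=1: 12 faults
f=2: 7 faults
f=3: 5 faults
f=4: 4 faults
Smallest f with faults ≤ 4 is 4.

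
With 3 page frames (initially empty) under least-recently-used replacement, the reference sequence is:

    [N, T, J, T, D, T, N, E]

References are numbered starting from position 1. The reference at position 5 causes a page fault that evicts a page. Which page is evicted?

pos 1: N: fault, frames [N]
pos 2: T: fault, frames [N, T]
pos 3: J: fault, frames [N, T, J]
pos 4: T: hit
pos 5: D: fault, evict N, frames [J, T, D]
At position 5, page N is evicted.

N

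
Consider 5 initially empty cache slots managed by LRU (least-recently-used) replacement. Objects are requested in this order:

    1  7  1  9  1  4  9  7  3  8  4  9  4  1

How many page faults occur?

1 → fault, frames [1]
7 → fault, frames [1, 7]
1 → hit
9 → fault, frames [7, 1, 9]
1 → hit
4 → fault, frames [7, 9, 1, 4]
9 → hit
7 → hit
3 → fault, frames [1, 4, 9, 7, 3]
8 → fault, evict 1, frames [4, 9, 7, 3, 8]
4 → hit
9 → hit
4 → hit
1 → fault, evict 7, frames [3, 8, 9, 4, 1]
Page faults: 7.

7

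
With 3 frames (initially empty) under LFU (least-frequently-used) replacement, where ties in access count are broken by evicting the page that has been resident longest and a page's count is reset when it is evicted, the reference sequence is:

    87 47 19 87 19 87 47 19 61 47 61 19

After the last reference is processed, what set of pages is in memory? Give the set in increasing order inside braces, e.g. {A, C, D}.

87 → fault, frames {87}
47 → fault, frames {87,47}
19 → fault, frames {87,47,19}
87 → hit
19 → hit
87 → hit
47 → hit
19 → hit
61 → fault, evict 47, frames {87,19,61}
47 → fault, evict 61, frames {87,19,47}
61 → fault, evict 47, frames {87,19,61}
19 → hit

{19, 61, 87}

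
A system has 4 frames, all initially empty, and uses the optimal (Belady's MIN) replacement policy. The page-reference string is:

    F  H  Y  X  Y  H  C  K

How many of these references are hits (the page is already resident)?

2

F -> miss, frames {F}
H -> miss, frames {F,H}
Y -> miss, frames {F,H,Y}
X -> miss, frames {F,H,Y,X}
Y -> hit
H -> hit
C -> miss, evict X, frames {F,H,Y,C}
K -> miss, evict C, frames {F,H,Y,K}
Hits: 2.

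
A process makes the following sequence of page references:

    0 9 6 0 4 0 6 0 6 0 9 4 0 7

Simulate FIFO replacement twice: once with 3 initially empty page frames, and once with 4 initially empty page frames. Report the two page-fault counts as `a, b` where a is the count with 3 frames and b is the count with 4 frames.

3 frames: F F F . F F . . . . F . . F → 7 faults.
4 frames: F F F . F . . . . . . . . F → 5 faults.
5 < 7: adding a frame reduced faults, as is typical.

7, 5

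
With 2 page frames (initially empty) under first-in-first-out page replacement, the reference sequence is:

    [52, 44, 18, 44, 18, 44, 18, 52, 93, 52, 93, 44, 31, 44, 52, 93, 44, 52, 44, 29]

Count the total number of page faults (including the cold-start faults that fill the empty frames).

52 -> miss, frames (52)
44 -> miss, frames (52 44)
18 -> miss, evict 52, frames (44 18)
44 -> hit
18 -> hit
44 -> hit
18 -> hit
52 -> miss, evict 44, frames (18 52)
93 -> miss, evict 18, frames (52 93)
52 -> hit
93 -> hit
44 -> miss, evict 52, frames (93 44)
31 -> miss, evict 93, frames (44 31)
44 -> hit
52 -> miss, evict 44, frames (31 52)
93 -> miss, evict 31, frames (52 93)
44 -> miss, evict 52, frames (93 44)
52 -> miss, evict 93, frames (44 52)
44 -> hit
29 -> miss, evict 44, frames (52 29)
Page faults: 12.

12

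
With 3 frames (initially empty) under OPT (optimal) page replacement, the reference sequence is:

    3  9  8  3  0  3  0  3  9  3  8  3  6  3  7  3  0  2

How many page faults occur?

8

3: miss, frames (3)
9: miss, frames (3 9)
8: miss, frames (3 9 8)
3: hit
0: miss, evict 8, frames (3 9 0)
3: hit
0: hit
3: hit
9: hit
3: hit
8: miss, evict 9, frames (3 0 8)
3: hit
6: miss, evict 8, frames (3 0 6)
3: hit
7: miss, evict 6, frames (3 0 7)
3: hit
0: hit
2: miss, evict 7, frames (3 0 2)
Page faults: 8.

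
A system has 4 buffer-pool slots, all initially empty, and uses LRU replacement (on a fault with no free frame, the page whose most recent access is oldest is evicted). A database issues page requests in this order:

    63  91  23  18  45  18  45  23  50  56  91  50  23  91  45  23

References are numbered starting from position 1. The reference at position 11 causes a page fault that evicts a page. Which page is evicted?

45

pos 1: 63 -> fault, frames (63)
pos 2: 91 -> fault, frames (63 91)
pos 3: 23 -> fault, frames (63 91 23)
pos 4: 18 -> fault, frames (63 91 23 18)
pos 5: 45 -> fault, evict 63, frames (91 23 18 45)
pos 6: 18 -> hit
pos 7: 45 -> hit
pos 8: 23 -> hit
pos 9: 50 -> fault, evict 91, frames (18 45 23 50)
pos 10: 56 -> fault, evict 18, frames (45 23 50 56)
pos 11: 91 -> fault, evict 45, frames (23 50 56 91)
At position 11, page 45 is evicted.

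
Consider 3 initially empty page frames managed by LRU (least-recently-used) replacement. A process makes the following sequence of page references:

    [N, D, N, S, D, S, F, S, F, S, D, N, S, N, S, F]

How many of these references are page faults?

N → miss, frames {N}
D → miss, frames {N,D}
N → hit
S → miss, frames {D,N,S}
D → hit
S → hit
F → miss, evict N, frames {D,S,F}
S → hit
F → hit
S → hit
D → hit
N → miss, evict F, frames {S,D,N}
S → hit
N → hit
S → hit
F → miss, evict D, frames {N,S,F}
Page faults: 6.

6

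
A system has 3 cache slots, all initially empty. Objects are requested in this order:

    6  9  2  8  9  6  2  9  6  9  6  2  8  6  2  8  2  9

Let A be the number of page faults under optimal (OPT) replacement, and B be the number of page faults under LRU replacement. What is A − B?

-1

Under OPT: F F F F . . F . . . . . F . . . . F → 7 faults.
Under LRU: F F F F . F F . . . . . F . . . . F → 8 faults.
A − B = 7 − 8 = -1.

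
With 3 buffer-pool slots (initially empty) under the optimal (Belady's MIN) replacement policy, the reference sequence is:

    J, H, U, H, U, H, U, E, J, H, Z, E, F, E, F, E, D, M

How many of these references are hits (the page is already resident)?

10

J -> miss, frames [J]
H -> miss, frames [J, H]
U -> miss, frames [J, H, U]
H -> hit
U -> hit
H -> hit
U -> hit
E -> miss, evict U, frames [J, H, E]
J -> hit
H -> hit
Z -> miss, evict H, frames [J, E, Z]
E -> hit
F -> miss, evict Z, frames [J, E, F]
E -> hit
F -> hit
E -> hit
D -> miss, evict F, frames [J, E, D]
M -> miss, evict D, frames [J, E, M]
Hits: 10.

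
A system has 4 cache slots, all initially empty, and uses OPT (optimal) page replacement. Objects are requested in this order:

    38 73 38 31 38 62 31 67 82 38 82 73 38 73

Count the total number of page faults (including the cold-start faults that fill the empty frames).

38 -> miss, frames (38)
73 -> miss, frames (38 73)
38 -> hit
31 -> miss, frames (38 73 31)
38 -> hit
62 -> miss, frames (38 73 31 62)
31 -> hit
67 -> miss, evict 62, frames (38 73 31 67)
82 -> miss, evict 67, frames (38 73 31 82)
38 -> hit
82 -> hit
73 -> hit
38 -> hit
73 -> hit
Page faults: 6.

6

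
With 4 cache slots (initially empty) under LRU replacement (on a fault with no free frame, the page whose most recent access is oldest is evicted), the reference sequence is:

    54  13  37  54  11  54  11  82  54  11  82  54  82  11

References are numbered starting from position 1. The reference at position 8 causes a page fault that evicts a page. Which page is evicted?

13

pos 1: 54 -> miss, frames (54)
pos 2: 13 -> miss, frames (54 13)
pos 3: 37 -> miss, frames (54 13 37)
pos 4: 54 -> hit
pos 5: 11 -> miss, frames (13 37 54 11)
pos 6: 54 -> hit
pos 7: 11 -> hit
pos 8: 82 -> miss, evict 13, frames (37 54 11 82)
At position 8, page 13 is evicted.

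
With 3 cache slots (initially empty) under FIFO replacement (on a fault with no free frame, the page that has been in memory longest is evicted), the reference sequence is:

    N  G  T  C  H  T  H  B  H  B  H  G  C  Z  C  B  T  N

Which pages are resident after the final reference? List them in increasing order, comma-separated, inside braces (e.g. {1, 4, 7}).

{B, N, T}

N -> miss, frames [N]
G -> miss, frames [N, G]
T -> miss, frames [N, G, T]
C -> miss, evict N, frames [G, T, C]
H -> miss, evict G, frames [T, C, H]
T -> hit
H -> hit
B -> miss, evict T, frames [C, H, B]
H -> hit
B -> hit
H -> hit
G -> miss, evict C, frames [H, B, G]
C -> miss, evict H, frames [B, G, C]
Z -> miss, evict B, frames [G, C, Z]
C -> hit
B -> miss, evict G, frames [C, Z, B]
T -> miss, evict C, frames [Z, B, T]
N -> miss, evict Z, frames [B, T, N]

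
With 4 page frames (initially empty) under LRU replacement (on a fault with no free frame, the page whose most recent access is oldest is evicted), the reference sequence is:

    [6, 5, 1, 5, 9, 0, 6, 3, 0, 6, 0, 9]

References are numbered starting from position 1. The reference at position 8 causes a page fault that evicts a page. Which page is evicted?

pos 1: 6 -> fault, frames [6]
pos 2: 5 -> fault, frames [6, 5]
pos 3: 1 -> fault, frames [6, 5, 1]
pos 4: 5 -> hit
pos 5: 9 -> fault, frames [6, 1, 5, 9]
pos 6: 0 -> fault, evict 6, frames [1, 5, 9, 0]
pos 7: 6 -> fault, evict 1, frames [5, 9, 0, 6]
pos 8: 3 -> fault, evict 5, frames [9, 0, 6, 3]
At position 8, page 5 is evicted.

5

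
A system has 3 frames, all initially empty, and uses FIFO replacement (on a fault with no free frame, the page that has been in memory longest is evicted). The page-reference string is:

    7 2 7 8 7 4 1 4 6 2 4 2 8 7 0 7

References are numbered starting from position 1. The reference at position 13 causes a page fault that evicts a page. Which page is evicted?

6

pos 1: 7 -> fault, frames [7]
pos 2: 2 -> fault, frames [7, 2]
pos 3: 7 -> hit
pos 4: 8 -> fault, frames [7, 2, 8]
pos 5: 7 -> hit
pos 6: 4 -> fault, evict 7, frames [2, 8, 4]
pos 7: 1 -> fault, evict 2, frames [8, 4, 1]
pos 8: 4 -> hit
pos 9: 6 -> fault, evict 8, frames [4, 1, 6]
pos 10: 2 -> fault, evict 4, frames [1, 6, 2]
pos 11: 4 -> fault, evict 1, frames [6, 2, 4]
pos 12: 2 -> hit
pos 13: 8 -> fault, evict 6, frames [2, 4, 8]
At position 13, page 6 is evicted.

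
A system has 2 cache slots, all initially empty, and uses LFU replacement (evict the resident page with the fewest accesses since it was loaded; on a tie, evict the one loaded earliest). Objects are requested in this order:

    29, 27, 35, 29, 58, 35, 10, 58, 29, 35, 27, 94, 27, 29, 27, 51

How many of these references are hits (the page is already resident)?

2

29 → miss, frames [29]
27 → miss, frames [29, 27]
35 → miss, evict 29, frames [27, 35]
29 → miss, evict 27, frames [35, 29]
58 → miss, evict 35, frames [29, 58]
35 → miss, evict 29, frames [58, 35]
10 → miss, evict 58, frames [35, 10]
58 → miss, evict 35, frames [10, 58]
29 → miss, evict 10, frames [58, 29]
35 → miss, evict 58, frames [29, 35]
27 → miss, evict 29, frames [35, 27]
94 → miss, evict 35, frames [27, 94]
27 → hit
29 → miss, evict 94, frames [27, 29]
27 → hit
51 → miss, evict 29, frames [27, 51]
Hits: 2.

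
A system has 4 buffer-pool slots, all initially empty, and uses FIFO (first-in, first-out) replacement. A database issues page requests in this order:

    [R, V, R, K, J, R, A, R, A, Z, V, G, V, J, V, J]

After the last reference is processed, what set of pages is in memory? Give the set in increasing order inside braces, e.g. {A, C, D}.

{G, J, V, Z}

R -> fault, frames [R]
V -> fault, frames [R, V]
R -> hit
K -> fault, frames [R, V, K]
J -> fault, frames [R, V, K, J]
R -> hit
A -> fault, evict R, frames [V, K, J, A]
R -> fault, evict V, frames [K, J, A, R]
A -> hit
Z -> fault, evict K, frames [J, A, R, Z]
V -> fault, evict J, frames [A, R, Z, V]
G -> fault, evict A, frames [R, Z, V, G]
V -> hit
J -> fault, evict R, frames [Z, V, G, J]
V -> hit
J -> hit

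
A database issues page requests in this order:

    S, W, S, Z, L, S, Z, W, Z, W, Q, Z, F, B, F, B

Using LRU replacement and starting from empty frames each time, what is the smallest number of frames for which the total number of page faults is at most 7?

f=1: 16 faults
f=2: 11 faults
f=3: 8 faults
f=4: 7 faults
f=5: 7 faults
f=6: 7 faults
f=7: 7 faults
Smallest f with faults ≤ 7 is 4.

4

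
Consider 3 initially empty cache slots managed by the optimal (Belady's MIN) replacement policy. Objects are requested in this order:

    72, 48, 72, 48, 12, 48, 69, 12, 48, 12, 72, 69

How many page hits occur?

7

72: fault, frames (72)
48: fault, frames (72 48)
72: hit
48: hit
12: fault, frames (72 48 12)
48: hit
69: fault, evict 72, frames (48 12 69)
12: hit
48: hit
12: hit
72: fault, evict 12, frames (48 69 72)
69: hit
Hits: 7.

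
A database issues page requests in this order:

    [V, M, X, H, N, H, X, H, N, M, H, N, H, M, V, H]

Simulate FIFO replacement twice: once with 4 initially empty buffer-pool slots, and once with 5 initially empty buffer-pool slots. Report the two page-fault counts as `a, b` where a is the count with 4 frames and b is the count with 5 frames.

4 frames: F F F F F . . . . . . . . . F . → 6 faults.
5 frames: F F F F F . . . . . . . . . . . → 5 faults.
5 < 6: adding a frame reduced faults, as is typical.

6, 5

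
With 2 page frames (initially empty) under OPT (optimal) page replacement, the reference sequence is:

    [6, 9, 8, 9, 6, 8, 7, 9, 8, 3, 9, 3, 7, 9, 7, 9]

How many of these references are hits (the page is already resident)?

6 -> fault, frames {6}
9 -> fault, frames {6,9}
8 -> fault, evict 6, frames {9,8}
9 -> hit
6 -> fault, evict 9, frames {8,6}
8 -> hit
7 -> fault, evict 6, frames {8,7}
9 -> fault, evict 7, frames {8,9}
8 -> hit
3 -> fault, evict 8, frames {9,3}
9 -> hit
3 -> hit
7 -> fault, evict 3, frames {9,7}
9 -> hit
7 -> hit
9 -> hit
Hits: 8.

8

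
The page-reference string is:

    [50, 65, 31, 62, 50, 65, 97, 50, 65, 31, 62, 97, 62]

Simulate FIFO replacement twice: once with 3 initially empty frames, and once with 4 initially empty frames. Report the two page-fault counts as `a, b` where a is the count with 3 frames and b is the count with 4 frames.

9, 10

3 frames: F F F F F F F . . F F . . → 9 faults.
4 frames: F F F F . . F F F F F F . → 10 faults.
10 > 9: adding a frame increased faults — Belady's anomaly.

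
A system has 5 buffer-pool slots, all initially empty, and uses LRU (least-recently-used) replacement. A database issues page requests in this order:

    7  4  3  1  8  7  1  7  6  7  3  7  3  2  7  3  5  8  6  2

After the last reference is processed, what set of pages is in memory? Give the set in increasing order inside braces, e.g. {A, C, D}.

7 -> miss, frames (7)
4 -> miss, frames (7 4)
3 -> miss, frames (7 4 3)
1 -> miss, frames (7 4 3 1)
8 -> miss, frames (7 4 3 1 8)
7 -> hit
1 -> hit
7 -> hit
6 -> miss, evict 4, frames (3 8 1 7 6)
7 -> hit
3 -> hit
7 -> hit
3 -> hit
2 -> miss, evict 8, frames (1 6 7 3 2)
7 -> hit
3 -> hit
5 -> miss, evict 1, frames (6 2 7 3 5)
8 -> miss, evict 6, frames (2 7 3 5 8)
6 -> miss, evict 2, frames (7 3 5 8 6)
2 -> miss, evict 7, frames (3 5 8 6 2)

{2, 3, 5, 6, 8}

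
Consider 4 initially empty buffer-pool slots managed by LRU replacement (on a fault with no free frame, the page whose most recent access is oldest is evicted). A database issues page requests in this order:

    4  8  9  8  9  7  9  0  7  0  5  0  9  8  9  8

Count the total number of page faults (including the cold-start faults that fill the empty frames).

7

4: fault, frames (4)
8: fault, frames (4 8)
9: fault, frames (4 8 9)
8: hit
9: hit
7: fault, frames (4 8 9 7)
9: hit
0: fault, evict 4, frames (8 7 9 0)
7: hit
0: hit
5: fault, evict 8, frames (9 7 0 5)
0: hit
9: hit
8: fault, evict 7, frames (5 0 9 8)
9: hit
8: hit
Page faults: 7.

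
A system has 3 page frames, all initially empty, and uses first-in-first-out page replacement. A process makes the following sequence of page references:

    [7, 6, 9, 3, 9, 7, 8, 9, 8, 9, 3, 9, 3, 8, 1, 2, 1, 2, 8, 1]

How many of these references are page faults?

7 -> fault, frames [7]
6 -> fault, frames [7, 6]
9 -> fault, frames [7, 6, 9]
3 -> fault, evict 7, frames [6, 9, 3]
9 -> hit
7 -> fault, evict 6, frames [9, 3, 7]
8 -> fault, evict 9, frames [3, 7, 8]
9 -> fault, evict 3, frames [7, 8, 9]
8 -> hit
9 -> hit
3 -> fault, evict 7, frames [8, 9, 3]
9 -> hit
3 -> hit
8 -> hit
1 -> fault, evict 8, frames [9, 3, 1]
2 -> fault, evict 9, frames [3, 1, 2]
1 -> hit
2 -> hit
8 -> fault, evict 3, frames [1, 2, 8]
1 -> hit
Page faults: 11.

11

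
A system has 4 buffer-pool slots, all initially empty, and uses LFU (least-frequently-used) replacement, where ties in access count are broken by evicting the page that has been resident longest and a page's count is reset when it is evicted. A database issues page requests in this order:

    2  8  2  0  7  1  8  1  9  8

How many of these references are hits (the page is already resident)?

2 → fault, frames [2]
8 → fault, frames [2, 8]
2 → hit
0 → fault, frames [2, 8, 0]
7 → fault, frames [2, 8, 0, 7]
1 → fault, evict 8, frames [2, 0, 7, 1]
8 → fault, evict 0, frames [2, 7, 1, 8]
1 → hit
9 → fault, evict 7, frames [2, 1, 8, 9]
8 → hit
Hits: 3.

3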